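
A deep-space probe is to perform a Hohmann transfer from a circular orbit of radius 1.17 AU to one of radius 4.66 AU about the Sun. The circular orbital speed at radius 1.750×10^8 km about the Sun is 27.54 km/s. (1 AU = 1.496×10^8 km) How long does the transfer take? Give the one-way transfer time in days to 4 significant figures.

From the circular-orbit relation v² = μ/r at r = 1.750×10^8 km: μ = v²r = (27.54)² × 1.750×10^8 = 1.32729×10^11 km³/s².
In km: r₁ = 1.17 × 1.496×10^8 = 1.75032×10^8 km; r₂ = 4.66 × 1.496×10^8 = 6.97136×10^8 km.
Transfer-ellipse semi-major axis a_t = (r₁ + r₂)/2 = (1.75032×10^8 + 6.97136×10^8)/2 = 4.36084×10^8 km.
By Kepler's third law the transfer-orbit period is T = 2π√(a_t³/μ), so t = T/2 = 7.853×10^7 s.
Converting: 7.853×10^7 s ÷ 86400 s/day = 908.9 days.

t = 908.9 days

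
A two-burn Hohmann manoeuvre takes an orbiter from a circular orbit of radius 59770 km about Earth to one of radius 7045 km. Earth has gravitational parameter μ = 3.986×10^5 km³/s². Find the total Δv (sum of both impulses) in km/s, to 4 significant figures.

The Hohmann ellipse has a_t = (r₁ + r₂)/2 = 33407.5 km.
Circular speed at r₁: v₁ = √(μ/r₁) = √(3.986×10^5/59770) = 2.58242 km/s.
Transfer-orbit speed at r₁ (v² = μ(2/r − 1/a)): v_a = √[μ(2/r₁ − 1/a_t)] = 1.18589 km/s.
First burn Δv₁ = |v_a − v₁| = 1.397 km/s.
At r₂, v₂ = √(μ/r₂) = 7.5219 km/s.
Transfer-orbit speed at r₂: v_p = √[μ(2/r₂ − 1/a_t)] = 10.061 km/s.
Second burn Δv₂ = |v₂ − v_p| = 2.539 km/s.
Total Δv = Δv₁ + Δv₂ = 3.936 km/s.

Δv = 3.936 km/s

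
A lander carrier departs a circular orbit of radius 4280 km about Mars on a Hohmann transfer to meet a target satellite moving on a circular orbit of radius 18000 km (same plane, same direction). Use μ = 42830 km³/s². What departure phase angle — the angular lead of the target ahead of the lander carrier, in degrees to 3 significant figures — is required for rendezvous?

The Hohmann ellipse has a_t = (r₁ + r₂)/2 = 11140 km.
Transfer time t = π√(a_t³/μ) = 17849 s.
The target's mean motion on its circular orbit is ω₂ = √(μ/r₂³) = 8.5697×10^-5 rad/s.
Angle swept by the target during transfer: ω₂·t = 1.5296 rad = 87.64°.
Arrival is 180° from departure on the ellipse, so φ = 180° − 87.64° = 92.4°.

φ = 92.4°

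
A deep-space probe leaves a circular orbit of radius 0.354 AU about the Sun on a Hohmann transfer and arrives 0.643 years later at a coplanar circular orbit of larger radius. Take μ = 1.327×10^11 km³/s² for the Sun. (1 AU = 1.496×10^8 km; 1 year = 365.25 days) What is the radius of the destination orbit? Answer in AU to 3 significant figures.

In km: r₁ = 0.354 × 1.496×10^8 = 5.29584×10^7 km.
Transfer time t = 0.643 years × 365.25 × 86400 s = 2.02915368×10^7 s, and t = π√(a_t³/μ).
So a_t = (μ t²/π²)^(1/3) = (1.327×10^11 × (2.02915368×10^7)² / π²)^(1/3) = 1.7690×10^8 km.
Since a_t = (r₁ + r₂)/2, r₂ = 2a_t − r₁ = 2×1.7690×10^8 − 5.29584×10^7 = 3.008416×10^8 km.
In AU: r₂ = 3.008416×10^8 / 1.496×10^8 = 2.01 AU.

r₂ = 2.01 AU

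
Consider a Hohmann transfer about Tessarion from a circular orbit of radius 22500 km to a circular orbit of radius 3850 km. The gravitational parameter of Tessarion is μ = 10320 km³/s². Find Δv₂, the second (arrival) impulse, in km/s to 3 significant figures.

Δv₂ = 0.502 km/s

Semi-major axis of the transfer orbit: a_t = (22500 + 3850)/2 = 13175 km.
Circular speed at r = 3850 km: v_c = √(μ/r) = 1.63723 km/s.
Vis-viva on the transfer ellipse at r = 3850 km gives v_t = √[μ(2/r − 1/a_t)] = 2.13956 km/s.
Δv₂ = |v_t − v_c| = |2.13956 − 1.63723| = 0.5023 km/s.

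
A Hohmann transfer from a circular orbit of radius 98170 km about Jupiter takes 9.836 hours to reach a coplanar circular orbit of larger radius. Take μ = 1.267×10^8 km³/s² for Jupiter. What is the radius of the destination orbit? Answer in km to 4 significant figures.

r₂ = 4.068×10^5 km

Transfer time t = 9.836 hours = 35409.6 s, and t = π√(a_t³/μ).
So a_t = (μ t²/π²)^(1/3) = (1.267×10^8 × (35409.6)² / π²)^(1/3) = 2.5249×10^5 km.
Since a_t = (r₁ + r₂)/2, r₂ = 2a_t − r₁ = 2×2.5249×10^5 − 98170 = 4.0681×10^5 km.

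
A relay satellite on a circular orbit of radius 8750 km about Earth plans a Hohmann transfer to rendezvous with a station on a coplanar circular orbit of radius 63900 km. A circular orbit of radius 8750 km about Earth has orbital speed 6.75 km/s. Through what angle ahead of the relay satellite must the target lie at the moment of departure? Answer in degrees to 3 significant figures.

From the circular-orbit relation v² = μ/r at r = 8750 km: μ = v²r = (6.75)² × 8750 = 3.98672×10^5 km³/s².
The Hohmann ellipse has a_t = (r₁ + r₂)/2 = 36325 km.
The half-period of the transfer ellipse is t = π√(a_t³/μ) = 34447 s.
Target angular speed ω₂ = √(μ/r₂³) = 3.9089×10^-5 rad/s.
Angle swept by the target during transfer: ω₂·t = 1.3465 rad = 77.15°.
Arrival is 180° from departure on the ellipse, so φ = 180° − 77.15° = 103°.

φ = 103°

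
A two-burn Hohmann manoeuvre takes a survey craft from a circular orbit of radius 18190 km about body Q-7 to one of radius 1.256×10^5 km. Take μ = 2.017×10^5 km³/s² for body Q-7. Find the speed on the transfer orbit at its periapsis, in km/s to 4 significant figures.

The Hohmann ellipse has a_t = (r₁ + r₂)/2 = 71895 km.
At periapsis, r = 18190 km.
Applying v² = μ(2/r − 1/a_t): v = 4.401 km/s.

v = 4.401 km/s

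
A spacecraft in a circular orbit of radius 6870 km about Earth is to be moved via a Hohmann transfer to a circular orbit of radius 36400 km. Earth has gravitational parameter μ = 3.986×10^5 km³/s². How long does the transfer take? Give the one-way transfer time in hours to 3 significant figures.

Transfer-ellipse semi-major axis a_t = (r₁ + r₂)/2 = (6870 + 36400)/2 = 21635 km.
Half the transfer-orbit period gives t = π√(a_t³/μ) = 15830 s.
Converting: 15830 s ÷ 3600 s/hour = 4.40 hours.

t = 4.40 hours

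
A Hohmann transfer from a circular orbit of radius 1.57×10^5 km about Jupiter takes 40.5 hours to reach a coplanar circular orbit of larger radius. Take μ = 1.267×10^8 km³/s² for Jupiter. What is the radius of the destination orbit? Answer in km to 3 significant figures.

Transfer time t = 40.5 hours = 1.458×10^5 s, and t = π√(a_t³/μ).
So a_t = (μ t²/π²)^(1/3) = (1.267×10^8 × (1.458×10^5)² / π²)^(1/3) = 6.4863×10^5 km.
Since a_t = (r₁ + r₂)/2, r₂ = 2a_t − r₁ = 2×6.4863×10^5 − 1.570×10^5 = 1.14026×10^6 km.

r₂ = 1.14×10^6 km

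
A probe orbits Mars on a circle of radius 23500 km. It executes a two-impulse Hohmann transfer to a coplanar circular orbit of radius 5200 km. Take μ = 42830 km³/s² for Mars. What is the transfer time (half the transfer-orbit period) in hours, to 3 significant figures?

t = 7.25 hours

Semi-major axis of the transfer orbit: a_t = (23500 + 5200)/2 = 14350 km.
Transfer time t = π√(a_t³/μ) = π√((14350)³ / 42830) = 26090 s.
Converting: 26090 s ÷ 3600 s/hour = 7.25 hours.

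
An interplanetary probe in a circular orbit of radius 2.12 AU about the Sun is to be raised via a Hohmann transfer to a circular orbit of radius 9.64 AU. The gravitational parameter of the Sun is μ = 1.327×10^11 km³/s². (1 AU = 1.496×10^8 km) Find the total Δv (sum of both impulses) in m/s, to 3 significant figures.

In km: r₁ = 2.12 × 1.496×10^8 = 3.17152×10^8 km; r₂ = 9.64 × 1.496×10^8 = 1.442144×10^9 km.
The Hohmann ellipse has a_t = (r₁ + r₂)/2 = 8.79648×10^8 km.
Circular speed at r₁: v₁ = √(μ/r₁) = √(1.327×10^11/3.17152×10^8) = 20.455 km/s.
Transfer-orbit speed at r₁ (vis-viva): v_p = √[μ(2/r₁ − 1/a_t)] = 26.191 km/s.
First burn Δv₁ = |v_p − v₁| = 5.736 km/s.
Circular speed at r₂: v₂ = √(μ/r₂) = 9.5925 km/s.
Transfer-orbit speed at r₂: v_a = √[μ(2/r₂ − 1/a_t)] = 5.7598 km/s.
Second burn Δv₂ = |v₂ − v_a| = 3.833 km/s.
Δv = Δv₁ + Δv₂ = 5.736 + 3.833 = 9.569 km/s.

Δv = 9570 m/s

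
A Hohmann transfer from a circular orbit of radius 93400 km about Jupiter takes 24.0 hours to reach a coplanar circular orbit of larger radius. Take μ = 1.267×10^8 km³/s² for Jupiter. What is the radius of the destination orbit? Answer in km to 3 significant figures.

Transfer time t = 24.0 hours = 86400 s, and t = π√(a_t³/μ).
So a_t = (μ t²/π²)^(1/3) = (1.267×10^8 × (86400)² / π²)^(1/3) = 4.5762×10^5 km.
Since a_t = (r₁ + r₂)/2, r₂ = 2a_t − r₁ = 2×4.5762×10^5 − 93400 = 8.2184×10^5 km.

r₂ = 8.22×10^5 km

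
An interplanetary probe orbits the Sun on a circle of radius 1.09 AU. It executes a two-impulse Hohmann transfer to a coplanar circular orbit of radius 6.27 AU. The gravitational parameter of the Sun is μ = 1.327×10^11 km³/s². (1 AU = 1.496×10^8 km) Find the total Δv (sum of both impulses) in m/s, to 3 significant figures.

Δv = 14100 m/s

In km: r₁ = 1.09 × 1.496×10^8 = 1.63064×10^8 km; r₂ = 6.27 × 1.496×10^8 = 9.37992×10^8 km.
Semi-major axis of the transfer orbit: a_t = (1.63064×10^8 + 9.37992×10^8)/2 = 5.50528×10^8 km.
Circular speed at r₁: v₁ = √(μ/r₁) = √(1.327×10^11/1.63064×10^8) = 28.527 km/s.
Transfer-orbit speed at r₁ (vis-viva equation): v_p = √[μ(2/r₁ − 1/a_t)] = 37.236 km/s.
First burn Δv₁ = |v_p − v₁| = 8.709 km/s.
Circular speed at r₂: v₂ = √(μ/r₂) = 11.894 km/s.
Transfer-orbit speed at r₂: v_a = √[μ(2/r₂ − 1/a_t)] = 6.4733 km/s.
Second burn Δv₂ = |v₂ − v_a| = 5.421 km/s.
Total Δv = Δv₁ + Δv₂ = 14.13 km/s.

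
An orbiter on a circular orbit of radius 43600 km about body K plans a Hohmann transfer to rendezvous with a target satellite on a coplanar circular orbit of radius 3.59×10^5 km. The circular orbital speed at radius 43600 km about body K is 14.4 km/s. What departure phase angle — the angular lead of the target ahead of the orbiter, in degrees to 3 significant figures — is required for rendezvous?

From the circular-orbit relation v² = μ/r at r = 43600 km: μ = v²r = (14.4)² × 43600 = 9.04090×10^6 km³/s².
Semi-major axis of the transfer orbit: a_t = (43600 + 3.590×10^5)/2 = 2.013×10^5 km.
The half-period of the transfer ellipse is t = π√(a_t³/μ) = 94365 s.
The target's mean motion on its circular orbit is ω₂ = √(μ/r₂³) = 1.3979×10^-5 rad/s.
Angle swept by the target during transfer: ω₂·t = 1.3191 rad = 75.58°.
The orbiter traverses 180° on the transfer ellipse, so the target must lead by 180° − 75.58° = 104°.

φ = 104°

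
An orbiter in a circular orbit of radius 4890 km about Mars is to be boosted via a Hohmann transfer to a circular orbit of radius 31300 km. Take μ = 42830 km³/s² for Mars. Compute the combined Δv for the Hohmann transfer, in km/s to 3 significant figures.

Semi-major axis of the transfer orbit: a_t = (4890 + 31300)/2 = 18095 km.
At r₁ the circular-orbit speed is v₁ = √(μ/r₁) = 2.95951 km/s.
Transfer-orbit speed at r₁ (vis-viva): v_p = √[μ(2/r₁ − 1/a_t)] = 3.89236 km/s.
First burn Δv₁ = |v_p − v₁| = 0.93285 km/s.
At r₂, v₂ = √(μ/r₂) = 1.16977 km/s.
Transfer-orbit speed at r₂: v_a = √[μ(2/r₂ − 1/a_t)] = 0.608103 km/s.
Second burn Δv₂ = |v₂ − v_a| = 0.56167 km/s.
Total Δv = Δv₁ + Δv₂ = 1.495 km/s.

Δv = 1.49 km/s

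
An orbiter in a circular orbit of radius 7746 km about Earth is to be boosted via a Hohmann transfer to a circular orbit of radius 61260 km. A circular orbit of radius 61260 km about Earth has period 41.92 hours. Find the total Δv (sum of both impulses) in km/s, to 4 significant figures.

From Kepler's third law T² = 4π²r³/μ at r = 61260 km, T = 41.92 hours = 41.92 × 3600 s = 1.50912×10^5 s: μ = 4π²r³/T² = 3.98514×10^5 km³/s².
Semi-major axis of the transfer orbit: a_t = (7746 + 61260)/2 = 34503 km.
Circular speed at r₁: v₁ = √(μ/r₁) = √(3.98514×10^5/7746) = 7.1727 km/s.
Transfer-orbit speed at r₁ (v² = μ(2/r − 1/a)): v_p = √[μ(2/r₁ − 1/a_t)] = 9.5575 km/s.
First burn Δv₁ = |v_p − v₁| = 2.385 km/s.
Circular speed at r₂: v₂ = √(μ/r₂) = 2.5505 km/s.
Transfer-orbit speed at r₂: v_a = √[μ(2/r₂ − 1/a_t)] = 1.2085 km/s.
Second burn Δv₂ = |v₂ − v_a| = 1.342 km/s.
Δv = Δv₁ + Δv₂ = 2.385 + 1.342 = 3.727 km/s.

Δv = 3.727 km/s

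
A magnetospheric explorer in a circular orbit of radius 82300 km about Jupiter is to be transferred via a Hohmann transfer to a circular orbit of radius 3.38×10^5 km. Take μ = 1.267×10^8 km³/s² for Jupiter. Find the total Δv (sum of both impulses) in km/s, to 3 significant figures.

Semi-major axis of the transfer orbit: a_t = (82300 + 3.380×10^5)/2 = 2.1015×10^5 km.
Circular speed at r₁: v₁ = √(μ/r₁) = √(1.267×10^8/82300) = 39.236 km/s.
Transfer-orbit speed at r₁ (v² = μ(2/r − 1/a)): v_p = √[μ(2/r₁ − 1/a_t)] = 49.760 km/s.
First burn Δv₁ = |v_p − v₁| = 10.524 km/s.
At r₂, v₂ = √(μ/r₂) = 19.3611 km/s.
Transfer-orbit speed at r₂: v_a = √[μ(2/r₂ − 1/a_t)] = 12.1162 km/s.
Second burn Δv₂ = |v₂ − v_a| = 7.2449 km/s.
Δv = Δv₁ + Δv₂ = 10.524 + 7.2449 = 17.77 km/s.

Δv = 17.8 km/s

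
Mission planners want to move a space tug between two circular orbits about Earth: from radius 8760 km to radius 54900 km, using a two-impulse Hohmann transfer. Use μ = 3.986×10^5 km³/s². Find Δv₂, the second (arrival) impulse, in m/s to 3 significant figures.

Δv₂ = 1280 m/s

Transfer-ellipse semi-major axis a_t = (r₁ + r₂)/2 = (8760 + 54900)/2 = 31830 km.
On the circular orbit at r = 54900 km, v_c = √(μ/r) = 2.695 km/s.
Transfer-orbit speed at the same r (vis-viva, a = a_t): v_t = √[μ(2/r − 1/a_t)] = 1.414 km/s.
Δv₂ = |v_t − v_c| = |1.414 − 2.695| = 1.281 km/s.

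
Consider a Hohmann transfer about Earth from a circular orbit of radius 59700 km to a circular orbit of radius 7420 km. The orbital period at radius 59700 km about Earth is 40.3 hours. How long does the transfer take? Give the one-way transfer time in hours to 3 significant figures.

t = 8.49 hours

From Kepler's third law T² = 4π²r³/μ at r = 59700 km, T = 40.3 hours = 40.3 × 3600 s = 1.4508×10^5 s: μ = 4π²r³/T² = 3.99087×10^5 km³/s².
Semi-major axis of the transfer orbit: a_t = (59700 + 7420)/2 = 33560 km.
By Kepler's third law the transfer-orbit period is T = 2π√(a_t³/μ), so t = T/2 = 30570 s.
Converting: 30570 s ÷ 3600 s/hour = 8.49 hours.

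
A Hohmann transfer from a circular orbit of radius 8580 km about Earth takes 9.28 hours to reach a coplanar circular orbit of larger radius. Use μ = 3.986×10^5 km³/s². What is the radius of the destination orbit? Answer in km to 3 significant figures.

Transfer time t = 9.28 hours = 33408 s, and t = π√(a_t³/μ).
So a_t = (μ t²/π²)^(1/3) = (3.986×10^5 × (33408)² / π²)^(1/3) = 35589 km.
Since a_t = (r₁ + r₂)/2, r₂ = 2a_t − r₁ = 2×35589 − 8580 = 62598 km.

r₂ = 62600 km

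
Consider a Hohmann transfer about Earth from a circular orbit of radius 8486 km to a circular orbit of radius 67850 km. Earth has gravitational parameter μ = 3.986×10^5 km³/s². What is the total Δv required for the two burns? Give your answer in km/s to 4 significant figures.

Δv = 3.565 km/s

The Hohmann ellipse has a_t = (r₁ + r₂)/2 = 38168 km.
At r₁ the circular-orbit speed is v₁ = √(μ/r₁) = 6.854 km/s.
On the transfer ellipse at r₁, v² = μ(2/r − 1/a) gives v_p = √[μ(2/r₁ − 1/a_t)] = 9.138 km/s.
First burn Δv₁ = |v_p − v₁| = 2.284 km/s.
At r₂, v₂ = √(μ/r₂) = 2.424 km/s.
Transfer-orbit speed at r₂: v_a = √[μ(2/r₂ − 1/a_t)] = 1.143 km/s.
Second burn Δv₂ = |v₂ − v_a| = 1.281 km/s.
Total Δv = Δv₁ + Δv₂ = 3.565 km/s.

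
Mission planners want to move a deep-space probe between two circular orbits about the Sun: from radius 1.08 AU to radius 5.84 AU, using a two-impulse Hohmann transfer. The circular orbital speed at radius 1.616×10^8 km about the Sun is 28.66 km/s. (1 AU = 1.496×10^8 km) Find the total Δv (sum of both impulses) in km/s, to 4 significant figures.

Δv = 14.01 km/s

From the circular-orbit relation v² = μ/r at r = 1.616×10^8 km: μ = v²r = (28.66)² × 1.616×10^8 = 1.32738×10^11 km³/s².
In km: r₁ = 1.08 × 1.496×10^8 = 1.61568×10^8 km; r₂ = 5.84 × 1.496×10^8 = 8.73664×10^8 km.
Transfer-ellipse semi-major axis a_t = (r₁ + r₂)/2 = (1.61568×10^8 + 8.73664×10^8)/2 = 5.17616×10^8 km.
Circular speed at r₁: v₁ = √(μ/r₁) = √(1.32738×10^11/1.61568×10^8) = 28.6628 km/s.
On the transfer ellipse at r₁, vis-viva gives v_p = √[μ(2/r₁ − 1/a_t)] = 37.2381 km/s.
First burn Δv₁ = |v_p − v₁| = 8.5753 km/s.
At r₂, v₂ = √(μ/r₂) = 12.3261 km/s.
Transfer-orbit speed at r₂: v_a = √[μ(2/r₂ − 1/a_t)] = 6.88650 km/s.
Second burn Δv₂ = |v₂ − v_a| = 5.4396 km/s.
Δv = Δv₁ + Δv₂ = 8.5753 + 5.4396 = 14.01 km/s.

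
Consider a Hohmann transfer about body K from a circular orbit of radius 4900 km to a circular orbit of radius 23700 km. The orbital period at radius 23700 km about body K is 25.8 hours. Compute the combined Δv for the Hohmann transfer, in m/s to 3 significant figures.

Δv = 1680 m/s

From Kepler's third law T² = 4π²r³/μ at r = 23700 km, T = 25.8 hours = 25.8 × 3600 s = 92880 s: μ = 4π²r³/T² = 60920.1 km³/s².
The Hohmann ellipse has a_t = (r₁ + r₂)/2 = 14300 km.
At r₁ the circular-orbit speed is v₁ = √(μ/r₁) = 3.526 km/s.
Transfer-orbit speed at r₁ (vis-viva equation): v_p = √[μ(2/r₁ − 1/a_t)] = 4.539 km/s.
First burn Δv₁ = |v_p − v₁| = 1.013 km/s.
Circular speed at r₂: v₂ = √(μ/r₂) = 1.6033 km/s.
Transfer-orbit speed at r₂: v_a = √[μ(2/r₂ − 1/a_t)] = 0.93850 km/s.
Second burn Δv₂ = |v₂ − v_a| = 0.6648 km/s.
Δv = Δv₁ + Δv₂ = 1.013 + 0.6648 = 1.678 km/s.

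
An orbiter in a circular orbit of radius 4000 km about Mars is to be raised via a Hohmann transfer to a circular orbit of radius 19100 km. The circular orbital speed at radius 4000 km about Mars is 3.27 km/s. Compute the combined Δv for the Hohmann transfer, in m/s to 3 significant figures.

Δv = 1550 m/s

From the circular-orbit relation v² = μ/r at r = 4000 km: μ = v²r = (3.27)² × 4000 = 42771.6 km³/s².
Semi-major axis of the transfer orbit: a_t = (4000 + 19100)/2 = 11550 km.
At r₁ the circular-orbit speed is v₁ = √(μ/r₁) = 3.2700 km/s.
Transfer-orbit speed at r₁ (v² = μ(2/r − 1/a)): v_p = √[μ(2/r₁ − 1/a_t)] = 4.2051 km/s.
First burn Δv₁ = |v_p − v₁| = 0.9351 km/s.
At r₂, v₂ = √(μ/r₂) = 1.4964 km/s.
Transfer-orbit speed at r₂: v_a = √[μ(2/r₂ − 1/a_t)] = 0.88064 km/s.
Second burn Δv₂ = |v₂ − v_a| = 0.6158 km/s.
Total Δv = Δv₁ + Δv₂ = 1.551 km/s.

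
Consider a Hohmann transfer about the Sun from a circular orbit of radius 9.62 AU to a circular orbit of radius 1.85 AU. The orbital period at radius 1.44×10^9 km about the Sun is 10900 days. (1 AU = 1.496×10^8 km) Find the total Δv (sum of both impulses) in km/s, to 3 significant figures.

From Kepler's third law T² = 4π²r³/μ at r = 1.44×10^9 km, T = 10900 days = 10900 × 86400 s = 9.4176×10^8 s: μ = 4π²r³/T² = 1.32913×10^11 km³/s².
In km: r₁ = 9.62 × 1.496×10^8 = 1.439152×10^9 km; r₂ = 1.85 × 1.496×10^8 = 2.7676×10^8 km.
The Hohmann ellipse has a_t = (r₁ + r₂)/2 = 8.57956×10^8 km.
At r₁ the circular-orbit speed is v₁ = √(μ/r₁) = 9.610 km/s.
Transfer-orbit speed at r₁ (vis-viva equation): v_a = √[μ(2/r₁ − 1/a_t)] = 5.458 km/s.
First burn Δv₁ = |v_a − v₁| = 4.152 km/s.
Circular speed at r₂: v₂ = √(μ/r₂) = 21.915 km/s.
Transfer-orbit speed at r₂: v_p = √[μ(2/r₂ − 1/a_t)] = 28.383 km/s.
Second burn Δv₂ = |v₂ − v_p| = 6.468 km/s.
Total Δv = Δv₁ + Δv₂ = 10.62 km/s.

Δv = 10.6 km/s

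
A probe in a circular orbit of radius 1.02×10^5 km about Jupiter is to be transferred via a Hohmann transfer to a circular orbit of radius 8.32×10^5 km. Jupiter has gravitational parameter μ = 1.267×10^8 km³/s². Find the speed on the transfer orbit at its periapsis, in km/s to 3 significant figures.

v = 47.0 km/s

Semi-major axis of the transfer orbit: a_t = (1.020×10^5 + 8.320×10^5)/2 = 4.670×10^5 km.
At periapsis, r = 1.020×10^5 km.
Vis-viva: v = √[μ(2/r − 1/a_t)] = √[1.267×10^8 × (2/1.020×10^5 − 1/4.670×10^5)] = 47.04 km/s.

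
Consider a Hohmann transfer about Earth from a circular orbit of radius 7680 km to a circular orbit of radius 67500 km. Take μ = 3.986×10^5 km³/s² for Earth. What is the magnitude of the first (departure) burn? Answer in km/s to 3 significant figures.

Transfer-ellipse semi-major axis a_t = (r₁ + r₂)/2 = (7680 + 67500)/2 = 37590 km.
On the circular orbit at r = 7680 km, v_c = √(μ/r) = 7.204 km/s.
Transfer-orbit speed at the same r (vis-viva, a = a_t): v_t = √[μ(2/r − 1/a_t)] = 9.654 km/s.
Δv₁ = |v_t − v_c| = |9.654 − 7.204| = 2.450 km/s.

Δv₁ = 2.45 km/s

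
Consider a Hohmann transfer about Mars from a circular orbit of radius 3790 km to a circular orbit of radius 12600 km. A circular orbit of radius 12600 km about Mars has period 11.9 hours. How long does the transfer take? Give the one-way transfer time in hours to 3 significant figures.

t = 3.12 hours

From Kepler's third law T² = 4π²r³/μ at r = 12600 km, T = 11.9 hours = 11.9 × 3600 s = 42840 s: μ = 4π²r³/T² = 43030.1 km³/s².
Semi-major axis of the transfer orbit: a_t = (3790 + 12600)/2 = 8195 km.
By Kepler's third law the transfer-orbit period is T = 2π√(a_t³/μ), so t = T/2 = 11240 s.
Converting: 11240 s ÷ 3600 s/hour = 3.12 hours.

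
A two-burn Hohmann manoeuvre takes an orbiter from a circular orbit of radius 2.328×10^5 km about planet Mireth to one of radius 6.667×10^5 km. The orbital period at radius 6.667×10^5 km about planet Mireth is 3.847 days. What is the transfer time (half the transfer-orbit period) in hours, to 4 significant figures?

From Kepler's third law T² = 4π²r³/μ at r = 6.667×10^5 km, T = 3.847 days = 3.847 × 86400 s = 3.323808×10^5 s: μ = 4π²r³/T² = 1.05896×10^8 km³/s².
Transfer-ellipse semi-major axis a_t = (r₁ + r₂)/2 = (2.328×10^5 + 6.667×10^5)/2 = 4.4975×10^5 km.
Transfer time t = π√(a_t³/μ) = π√((4.4975×10^5)³ / 1.05896×10^8) = 92080 s.
Converting: 92080 s ÷ 3600 s/hour = 25.58 hours.

t = 25.58 hours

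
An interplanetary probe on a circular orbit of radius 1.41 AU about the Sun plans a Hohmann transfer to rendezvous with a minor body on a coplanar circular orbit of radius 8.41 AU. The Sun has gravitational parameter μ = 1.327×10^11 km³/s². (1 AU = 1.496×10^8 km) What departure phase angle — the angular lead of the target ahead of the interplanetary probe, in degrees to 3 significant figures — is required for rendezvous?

In km: r₁ = 1.41 × 1.496×10^8 = 2.10936×10^8 km; r₂ = 8.41 × 1.496×10^8 = 1.258136×10^9 km.
The Hohmann ellipse has a_t = (r₁ + r₂)/2 = 7.34536×10^8 km.
The half-period of the transfer ellipse is t = π√(a_t³/μ) = 1.7169×10^8 s.
Target angular speed ω₂ = √(μ/r₂³) = 8.1629×10^-9 rad/s.
Angle swept by the target during transfer: ω₂·t = 1.4015 rad = 80.30°.
The interplanetary probe traverses 180° on the transfer ellipse, so the target must lead by 180° − 80.30° = 99.7°.

φ = 99.7°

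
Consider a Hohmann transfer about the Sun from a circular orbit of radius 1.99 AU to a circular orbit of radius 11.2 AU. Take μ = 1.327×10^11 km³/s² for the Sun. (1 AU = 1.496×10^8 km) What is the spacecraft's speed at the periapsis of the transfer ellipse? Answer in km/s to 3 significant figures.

v = 27.5 km/s

In km: r₁ = 1.99 × 1.496×10^8 = 2.97704×10^8 km; r₂ = 11.2 × 1.496×10^8 = 1.67552×10^9 km.
Semi-major axis of the transfer orbit: a_t = (2.97704×10^8 + 1.67552×10^9)/2 = 9.86612×10^8 km.
At periapsis, r = 2.97704×10^8 km.
From the vis-viva equation, v = √[μ(2/r − 1/a_t)] = 27.51 km/s.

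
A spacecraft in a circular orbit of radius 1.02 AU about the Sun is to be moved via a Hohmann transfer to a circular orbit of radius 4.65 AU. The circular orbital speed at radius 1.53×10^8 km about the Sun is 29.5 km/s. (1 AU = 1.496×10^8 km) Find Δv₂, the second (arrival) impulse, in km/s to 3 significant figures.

Δv₂ = 5.54 km/s

From the circular-orbit relation v² = μ/r at r = 1.53×10^8 km: μ = v²r = (29.5)² × 1.53×10^8 = 1.33148×10^11 km³/s².
In km: r₁ = 1.02 × 1.496×10^8 = 1.52592×10^8 km; r₂ = 4.65 × 1.496×10^8 = 6.9564×10^8 km.
Semi-major axis of the transfer orbit: a_t = (1.52592×10^8 + 6.9564×10^8)/2 = 4.24116×10^8 km.
Circular speed at r = 6.9564×10^8 km: v_c = √(μ/r) = 13.8349 km/s.
Vis-viva on the transfer ellipse at r = 6.9564×10^8 km gives v_t = √[μ(2/r − 1/a_t)] = 8.29849 km/s.
Δv₂ = |v_t − v_c| = |8.29849 − 13.8349| = 5.536 km/s.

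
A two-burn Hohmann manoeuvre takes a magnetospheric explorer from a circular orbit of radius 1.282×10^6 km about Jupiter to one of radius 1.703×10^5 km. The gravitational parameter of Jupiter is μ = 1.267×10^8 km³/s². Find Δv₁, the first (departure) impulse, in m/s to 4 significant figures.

Δv₁ = 5127 m/s

Transfer-ellipse semi-major axis a_t = (r₁ + r₂)/2 = (1.282×10^6 + 1.703×10^5)/2 = 7.2615×10^5 km.
On the circular orbit at r = 1.282×10^6 km, v_c = √(μ/r) = 9.941 km/s.
Vis-viva on the transfer ellipse at r = 1.282×10^6 km gives v_t = √[μ(2/r − 1/a_t)] = 4.814 km/s.
Δv₁ = |v_t − v_c| = |4.814 − 9.941| = 5.127 km/s.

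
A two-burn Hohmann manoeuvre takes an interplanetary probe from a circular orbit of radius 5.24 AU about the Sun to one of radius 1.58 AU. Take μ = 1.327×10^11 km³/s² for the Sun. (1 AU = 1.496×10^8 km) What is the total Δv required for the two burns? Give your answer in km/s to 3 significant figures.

In km: r₁ = 5.24 × 1.496×10^8 = 7.83904×10^8 km; r₂ = 1.58 × 1.496×10^8 = 2.36368×10^8 km.
Transfer-ellipse semi-major axis a_t = (r₁ + r₂)/2 = (7.83904×10^8 + 2.36368×10^8)/2 = 5.10136×10^8 km.
At r₁ the circular-orbit speed is v₁ = √(μ/r₁) = 13.01 km/s.
Transfer-orbit speed at r₁ (vis-viva equation): v_a = √[μ(2/r₁ − 1/a_t)] = 8.856 km/s.
First burn Δv₁ = |v_a − v₁| = 4.154 km/s.
Circular speed at r₂: v₂ = √(μ/r₂) = 23.694 km/s.
Transfer-orbit speed at r₂: v_p = √[μ(2/r₂ − 1/a_t)] = 29.372 km/s.
Second burn Δv₂ = |v₂ − v_p| = 5.678 km/s.
Total Δv = Δv₁ + Δv₂ = 9.832 km/s.

Δv = 9.83 km/s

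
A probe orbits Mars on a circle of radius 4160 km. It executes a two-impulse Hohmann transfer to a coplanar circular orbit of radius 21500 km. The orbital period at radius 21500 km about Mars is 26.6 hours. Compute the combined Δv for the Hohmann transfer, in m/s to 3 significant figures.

From Kepler's third law T² = 4π²r³/μ at r = 21500 km, T = 26.6 hours = 26.6 × 3600 s = 95760 s: μ = 4π²r³/T² = 42786.5 km³/s².
The Hohmann ellipse has a_t = (r₁ + r₂)/2 = 12830 km.
Circular speed at r₁: v₁ = √(μ/r₁) = √(42786.5/4160) = 3.2071 km/s.
On the transfer ellipse at r₁, vis-viva gives v_p = √[μ(2/r₁ − 1/a_t)] = 4.1516 km/s.
First burn Δv₁ = |v_p − v₁| = 0.9445 km/s.
Circular speed at r₂: v₂ = √(μ/r₂) = 1.4107 km/s.
Transfer-orbit speed at r₂: v_a = √[μ(2/r₂ − 1/a_t)] = 0.80328 km/s.
Second burn Δv₂ = |v₂ − v_a| = 0.6074 km/s.
Δv = Δv₁ + Δv₂ = 0.9445 + 0.6074 = 1.552 km/s.

Δv = 1550 m/s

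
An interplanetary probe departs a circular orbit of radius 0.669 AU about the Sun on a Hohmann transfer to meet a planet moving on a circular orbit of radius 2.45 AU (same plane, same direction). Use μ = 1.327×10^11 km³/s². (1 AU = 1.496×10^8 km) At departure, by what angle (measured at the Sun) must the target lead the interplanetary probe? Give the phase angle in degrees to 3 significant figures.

φ = 88.6°

In km: r₁ = 0.669 × 1.496×10^8 = 1.000824×10^8 km; r₂ = 2.45 × 1.496×10^8 = 3.6652×10^8 km.
Transfer-ellipse semi-major axis a_t = (r₁ + r₂)/2 = (1.000824×10^8 + 3.6652×10^8)/2 = 2.333012×10^8 km.
The half-period of the transfer ellipse is t = π√(a_t³/μ) = 3.07319×10^7 s.
Target angular speed ω₂ = √(μ/r₂³) = 5.19145×10^-8 rad/s.
Angle swept by the target during transfer: ω₂·t = 1.5954 rad = 91.41°.
The interplanetary probe traverses 180° on the transfer ellipse, so the target must lead by 180° − 91.41° = 88.6°.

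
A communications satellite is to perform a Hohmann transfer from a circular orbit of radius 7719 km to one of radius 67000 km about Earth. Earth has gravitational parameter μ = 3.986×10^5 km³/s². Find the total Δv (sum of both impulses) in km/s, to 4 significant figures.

Semi-major axis of the transfer orbit: a_t = (7719 + 67000)/2 = 37359.5 km.
At r₁ the circular-orbit speed is v₁ = √(μ/r₁) = 7.1860 km/s.
Transfer-orbit speed at r₁ (v² = μ(2/r − 1/a)): v_p = √[μ(2/r₁ − 1/a_t)] = 9.6233 km/s.
First burn Δv₁ = |v_p − v₁| = 2.4373 km/s.
Circular speed at r₂: v₂ = √(μ/r₂) = 2.4391 km/s.
Transfer-orbit speed at r₂: v_a = √[μ(2/r₂ − 1/a_t)] = 1.1087 km/s.
Second burn Δv₂ = |v₂ − v_a| = 1.3304 km/s.
Δv = Δv₁ + Δv₂ = 2.4373 + 1.3304 = 3.768 km/s.

Δv = 3.768 km/s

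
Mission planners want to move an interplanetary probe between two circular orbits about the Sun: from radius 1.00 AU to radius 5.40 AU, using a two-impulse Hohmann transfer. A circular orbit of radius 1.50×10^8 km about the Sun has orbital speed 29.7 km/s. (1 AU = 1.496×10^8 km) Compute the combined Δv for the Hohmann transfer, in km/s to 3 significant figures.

Δv = 14.5 km/s

From the circular-orbit relation v² = μ/r at r = 1.50×10^8 km: μ = v²r = (29.7)² × 1.50×10^8 = 1.32313×10^11 km³/s².
In km: r₁ = 1.00 × 1.496×10^8 = 1.496×10^8 km; r₂ = 5.40 × 1.496×10^8 = 8.0784×10^8 km.
Semi-major axis of the transfer orbit: a_t = (1.496×10^8 + 8.0784×10^8)/2 = 4.7872×10^8 km.
Circular speed at r₁: v₁ = √(μ/r₁) = √(1.32313×10^11/1.496×10^8) = 29.740 km/s.
Transfer-orbit speed at r₁ (vis-viva equation): v_p = √[μ(2/r₁ − 1/a_t)] = 38.633 km/s.
First burn Δv₁ = |v_p − v₁| = 8.893 km/s.
Circular speed at r₂: v₂ = √(μ/r₂) = 12.798 km/s.
Transfer-orbit speed at r₂: v_a = √[μ(2/r₂ − 1/a_t)] = 7.1543 km/s.
Second burn Δv₂ = |v₂ − v_a| = 5.644 km/s.
Total Δv = Δv₁ + Δv₂ = 14.54 km/s.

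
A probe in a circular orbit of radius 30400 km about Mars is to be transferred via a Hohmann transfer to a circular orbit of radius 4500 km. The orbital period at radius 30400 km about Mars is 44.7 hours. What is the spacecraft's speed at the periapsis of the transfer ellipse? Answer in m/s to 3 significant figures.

v = 4070 m/s

From Kepler's third law T² = 4π²r³/μ at r = 30400 km, T = 44.7 hours = 44.7 × 3600 s = 1.6092×10^5 s: μ = 4π²r³/T² = 42831.2 km³/s².
Transfer-ellipse semi-major axis a_t = (r₁ + r₂)/2 = (30400 + 4500)/2 = 17450 km.
The periapsis of the transfer ellipse is at r = 4500 km.
Applying v² = μ(2/r − 1/a_t): v = 4.072 km/s.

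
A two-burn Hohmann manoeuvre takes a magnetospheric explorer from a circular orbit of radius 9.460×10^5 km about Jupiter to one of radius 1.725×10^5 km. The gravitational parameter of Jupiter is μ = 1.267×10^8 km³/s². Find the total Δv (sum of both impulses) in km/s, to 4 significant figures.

Δv = 13.29 km/s

Transfer-ellipse semi-major axis a_t = (r₁ + r₂)/2 = (9.460×10^5 + 1.725×10^5)/2 = 5.5925×10^5 km.
At r₁ the circular-orbit speed is v₁ = √(μ/r₁) = 11.573 km/s.
On the transfer ellipse at r₁, vis-viva gives v_a = √[μ(2/r₁ − 1/a_t)] = 6.4274 km/s.
First burn Δv₁ = |v_a − v₁| = 5.146 km/s.
Circular speed at r₂: v₂ = √(μ/r₂) = 27.1015 km/s.
Transfer-orbit speed at r₂: v_p = √[μ(2/r₂ − 1/a_t)] = 35.2482 km/s.
Second burn Δv₂ = |v₂ − v_p| = 8.147 km/s.
Total Δv = Δv₁ + Δv₂ = 13.29 km/s.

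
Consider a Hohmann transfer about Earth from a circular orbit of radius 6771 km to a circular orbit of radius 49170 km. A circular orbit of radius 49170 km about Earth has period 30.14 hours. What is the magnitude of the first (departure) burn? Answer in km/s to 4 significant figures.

From Kepler's third law T² = 4π²r³/μ at r = 49170 km, T = 30.14 hours = 30.14 × 3600 s = 1.08504×10^5 s: μ = 4π²r³/T² = 3.98629×10^5 km³/s².
Transfer-ellipse semi-major axis a_t = (r₁ + r₂)/2 = (6771 + 49170)/2 = 27970.5 km.
Circular speed at r = 6771 km: v_c = √(μ/r) = 7.6729 km/s.
Transfer-orbit speed at the same r (vis-viva, a = a_t): v_t = √[μ(2/r − 1/a_t)] = 10.173 km/s.
Δv₁ = |v_t − v_c| = |10.173 − 7.6729| = 2.500 km/s.

Δv₁ = 2.500 km/s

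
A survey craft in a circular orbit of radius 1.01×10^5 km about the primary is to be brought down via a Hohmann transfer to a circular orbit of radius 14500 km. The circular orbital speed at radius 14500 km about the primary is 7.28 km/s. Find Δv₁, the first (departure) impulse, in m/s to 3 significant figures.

Δv₁ = 1380 m/s

From the circular-orbit relation v² = μ/r at r = 14500 km: μ = v²r = (7.28)² × 14500 = 7.68477×10^5 km³/s².
The Hohmann ellipse has a_t = (r₁ + r₂)/2 = 57750 km.
On the circular orbit at r = 1.010×10^5 km, v_c = √(μ/r) = 2.758 km/s.
Transfer-orbit speed at the same r (vis-viva, a = a_t): v_t = √[μ(2/r − 1/a_t)] = 1.382 km/s.
Δv₁ = |v_t − v_c| = |1.382 − 2.758| = 1.376 km/s.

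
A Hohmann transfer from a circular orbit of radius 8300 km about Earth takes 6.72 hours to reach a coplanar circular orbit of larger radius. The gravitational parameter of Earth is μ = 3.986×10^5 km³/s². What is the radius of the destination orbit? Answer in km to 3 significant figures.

r₂ = 49100 km

Transfer time t = 6.72 hours = 24192 s, and t = π√(a_t³/μ).
So a_t = (μ t²/π²)^(1/3) = (3.986×10^5 × (24192)² / π²)^(1/3) = 28699 km.
Since a_t = (r₁ + r₂)/2, r₂ = 2a_t − r₁ = 2×28699 − 8300 = 49098 km.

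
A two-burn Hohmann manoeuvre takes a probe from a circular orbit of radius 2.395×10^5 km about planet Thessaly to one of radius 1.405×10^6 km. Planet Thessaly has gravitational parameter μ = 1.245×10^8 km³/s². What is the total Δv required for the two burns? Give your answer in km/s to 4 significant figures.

Transfer-ellipse semi-major axis a_t = (r₁ + r₂)/2 = (2.395×10^5 + 1.405×10^6)/2 = 8.2225×10^5 km.
At r₁ the circular-orbit speed is v₁ = √(μ/r₁) = 22.800 km/s.
On the transfer ellipse at r₁, v² = μ(2/r − 1/a) gives v_p = √[μ(2/r₁ − 1/a_t)] = 29.804 km/s.
First burn Δv₁ = |v_p − v₁| = 7.004 km/s.
At r₂, v₂ = √(μ/r₂) = 9.413 km/s.
Transfer-orbit speed at r₂: v_a = √[μ(2/r₂ − 1/a_t)] = 5.080 km/s.
Second burn Δv₂ = |v₂ − v_a| = 4.333 km/s.
Total Δv = Δv₁ + Δv₂ = 11.34 km/s.

Δv = 11.34 km/s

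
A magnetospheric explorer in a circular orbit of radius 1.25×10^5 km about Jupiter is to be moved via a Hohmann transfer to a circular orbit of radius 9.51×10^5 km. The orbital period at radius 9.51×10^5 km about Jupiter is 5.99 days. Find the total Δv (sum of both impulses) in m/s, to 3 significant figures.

From Kepler's third law T² = 4π²r³/μ at r = 9.51×10^5 km, T = 5.99 days = 5.99 × 86400 s = 5.17536×10^5 s: μ = 4π²r³/T² = 1.26771×10^8 km³/s².
Semi-major axis of the transfer orbit: a_t = (1.250×10^5 + 9.510×10^5)/2 = 5.380×10^5 km.
At r₁ the circular-orbit speed is v₁ = √(μ/r₁) = 31.85 km/s.
Transfer-orbit speed at r₁ (v² = μ(2/r − 1/a)): v_p = √[μ(2/r₁ − 1/a_t)] = 42.34 km/s.
First burn Δv₁ = |v_p − v₁| = 10.49 km/s.
At r₂, v₂ = √(μ/r₂) = 11.5457 km/s.
Transfer-orbit speed at r₂: v_a = √[μ(2/r₂ − 1/a_t)] = 5.56524 km/s.
Second burn Δv₂ = |v₂ − v_a| = 5.980 km/s.
Δv = Δv₁ + Δv₂ = 10.49 + 5.980 = 16.47 km/s.

Δv = 16500 m/s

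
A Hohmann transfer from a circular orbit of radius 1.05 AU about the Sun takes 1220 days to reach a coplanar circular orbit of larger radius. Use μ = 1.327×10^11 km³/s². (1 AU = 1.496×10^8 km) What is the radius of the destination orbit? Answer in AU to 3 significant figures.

In km: r₁ = 1.05 × 1.496×10^8 = 1.5708×10^8 km.
Transfer time t = 1220 days = 1.05408×10^8 s, and t = π√(a_t³/μ).
So a_t = (μ t²/π²)^(1/3) = (1.327×10^11 × (1.05408×10^8)² / π²)^(1/3) = 5.3061×10^8 km.
Since a_t = (r₁ + r₂)/2, r₂ = 2a_t − r₁ = 2×5.3061×10^8 − 1.5708×10^8 = 9.0414×10^8 km.
In AU: r₂ = 9.0414×10^8 / 1.496×10^8 = 6.04 AU.

r₂ = 6.04 AU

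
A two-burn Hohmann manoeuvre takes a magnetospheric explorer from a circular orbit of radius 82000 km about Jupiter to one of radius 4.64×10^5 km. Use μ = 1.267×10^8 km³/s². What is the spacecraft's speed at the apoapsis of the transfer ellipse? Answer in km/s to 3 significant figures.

Transfer-ellipse semi-major axis a_t = (r₁ + r₂)/2 = (82000 + 4.640×10^5)/2 = 2.730×10^5 km.
At apoapsis, r = 4.640×10^5 km.
Applying v² = μ(2/r − 1/a_t): v = 9.056 km/s.

v = 9.06 km/s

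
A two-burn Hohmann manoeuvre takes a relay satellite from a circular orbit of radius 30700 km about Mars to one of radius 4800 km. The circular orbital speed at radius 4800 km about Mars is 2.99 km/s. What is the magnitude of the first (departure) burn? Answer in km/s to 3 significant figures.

From the circular-orbit relation v² = μ/r at r = 4800 km: μ = v²r = (2.99)² × 4800 = 42912.5 km³/s².
Transfer-ellipse semi-major axis a_t = (r₁ + r₂)/2 = (30700 + 4800)/2 = 17750 km.
On the circular orbit at r = 30700 km, v_c = √(μ/r) = 1.1823 km/s.
Transfer-orbit speed at the same r (vis-viva, a = a_t): v_t = √[μ(2/r − 1/a_t)] = 0.61481 km/s.
Δv₁ = |v_t − v_c| = |0.61481 − 1.1823| = 0.5675 km/s.

Δv₁ = 0.567 km/s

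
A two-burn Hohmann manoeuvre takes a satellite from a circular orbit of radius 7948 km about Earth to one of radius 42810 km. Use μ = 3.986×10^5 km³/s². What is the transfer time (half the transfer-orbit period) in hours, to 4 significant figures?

Semi-major axis of the transfer orbit: a_t = (7948 + 42810)/2 = 25379 km.
Half the transfer-orbit period gives t = π√(a_t³/μ) = 20118 s.
Converting: 20118 s ÷ 3600 s/hour = 5.588 hours.

t = 5.588 hours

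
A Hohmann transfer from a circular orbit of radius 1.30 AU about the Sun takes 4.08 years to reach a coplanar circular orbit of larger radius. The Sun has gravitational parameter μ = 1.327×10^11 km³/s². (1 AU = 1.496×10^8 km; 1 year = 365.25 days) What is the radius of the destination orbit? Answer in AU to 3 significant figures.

r₂ = 6.81 AU

In km: r₁ = 1.30 × 1.496×10^8 = 1.9448×10^8 km.
Transfer time t = 4.08 years × 365.25 × 86400 s = 1.28755008×10^8 s, and t = π√(a_t³/μ).
So a_t = (μ t²/π²)^(1/3) = (1.327×10^11 × (1.28755008×10^8)² / π²)^(1/3) = 6.0632×10^8 km.
Since a_t = (r₁ + r₂)/2, r₂ = 2a_t − r₁ = 2×6.0632×10^8 − 1.9448×10^8 = 1.01816×10^9 km.
In AU: r₂ = 1.01816×10^9 / 1.496×10^8 = 6.81 AU.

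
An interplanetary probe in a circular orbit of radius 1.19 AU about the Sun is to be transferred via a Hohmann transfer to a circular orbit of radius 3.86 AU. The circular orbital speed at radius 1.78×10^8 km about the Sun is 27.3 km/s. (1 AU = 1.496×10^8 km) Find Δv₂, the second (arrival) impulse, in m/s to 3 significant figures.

Δv₂ = 4750 m/s

From the circular-orbit relation v² = μ/r at r = 1.78×10^8 km: μ = v²r = (27.3)² × 1.78×10^8 = 1.32662×10^11 km³/s².
In km: r₁ = 1.19 × 1.496×10^8 = 1.78024×10^8 km; r₂ = 3.86 × 1.496×10^8 = 5.77456×10^8 km.
Transfer-ellipse semi-major axis a_t = (r₁ + r₂)/2 = (1.78024×10^8 + 5.77456×10^8)/2 = 3.7774×10^8 km.
Circular speed at r = 5.77456×10^8 km: v_c = √(μ/r) = 15.157 km/s.
Vis-viva on the transfer ellipse at r = 5.77456×10^8 km gives v_t = √[μ(2/r − 1/a_t)] = 10.405 km/s.
Δv₂ = |v_t − v_c| = |10.405 − 15.157| = 4.752 km/s.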